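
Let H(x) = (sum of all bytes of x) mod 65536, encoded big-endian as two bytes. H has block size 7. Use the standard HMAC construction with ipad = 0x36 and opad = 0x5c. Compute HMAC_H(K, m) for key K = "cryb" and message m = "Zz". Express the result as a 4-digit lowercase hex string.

Key "cryb" = 63 72 79 62 is 4 bytes ≤ B = 7; zero-pad to 7 bytes: K' = 63 72 79 62 00 00 00.
K' ⊕ ipad = 55 44 4f 54 36 36 36.  K' ⊕ opad = 3f 2e 25 3e 5c 5c 5c.
Inner input = (K'⊕ipad) ∥ m = 55 44 4f 54 36 36 36 ∥ 5a 7a.
Inner hash: sum = 85+68+79+84+54+54+54+90+122 = 690 → 02 b2.
Outer input = (K'⊕opad) ∥ inner = 3f 2e 25 3e 5c 5c 5c ∥ 02 b2.
Outer hash (tag): sum = 63+46+37+62+92+92+92+2+178 = 664 → 02 98.

0298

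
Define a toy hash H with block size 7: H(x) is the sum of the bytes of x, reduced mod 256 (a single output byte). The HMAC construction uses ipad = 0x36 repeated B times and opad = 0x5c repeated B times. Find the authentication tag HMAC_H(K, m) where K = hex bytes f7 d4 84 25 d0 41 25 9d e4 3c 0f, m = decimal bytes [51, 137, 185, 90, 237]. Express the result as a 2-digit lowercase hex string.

92

Key hex bytes f7 d4 84 25 d0 41 25 9d e4 3c 0f is 11 bytes > B = 7, so hash it first: H(key) = 76, then zero-pad to 7 bytes: K' = 76 00 00 00 00 00 00.
K' ⊕ ipad = 40 36 36 36 36 36 36.  K' ⊕ opad = 2a 5c 5c 5c 5c 5c 5c.
Inner input = (K'⊕ipad) ∥ m = 40 36 36 36 36 36 36 ∥ 33 89 b9 5a ed.
Inner hash: sum = 64+54+54+54+54+54+54+51+137+185+90+237 = 1088; mod 256 = 64 → 40.
Outer input = (K'⊕opad) ∥ inner = 2a 5c 5c 5c 5c 5c 5c ∥ 40.
Outer hash (tag): sum = 42+92+92+92+92+92+92+64 = 658; mod 256 = 146 → 92.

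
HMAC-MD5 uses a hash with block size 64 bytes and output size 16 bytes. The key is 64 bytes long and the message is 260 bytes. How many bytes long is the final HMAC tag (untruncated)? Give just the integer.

16

The tag is one MD5 digest: 16 bytes.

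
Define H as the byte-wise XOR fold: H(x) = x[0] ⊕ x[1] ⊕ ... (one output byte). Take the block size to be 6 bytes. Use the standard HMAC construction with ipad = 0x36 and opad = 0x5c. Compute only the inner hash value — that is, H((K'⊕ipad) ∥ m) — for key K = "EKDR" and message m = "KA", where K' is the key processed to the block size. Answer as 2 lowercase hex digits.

Key "EKDR" = 45 4b 44 52 is 4 bytes ≤ B = 6; zero-pad to 6 bytes: K' = 45 4b 44 52 00 00.
K' ⊕ ipad = 73 7d 72 64 36 36.
Inner input = 73 7d 72 64 36 36 ∥ 4b 41.
Inner hash: XOR 73⊕7d⊕72⊕64⊕36⊕36⊕4b⊕41 = 12.

12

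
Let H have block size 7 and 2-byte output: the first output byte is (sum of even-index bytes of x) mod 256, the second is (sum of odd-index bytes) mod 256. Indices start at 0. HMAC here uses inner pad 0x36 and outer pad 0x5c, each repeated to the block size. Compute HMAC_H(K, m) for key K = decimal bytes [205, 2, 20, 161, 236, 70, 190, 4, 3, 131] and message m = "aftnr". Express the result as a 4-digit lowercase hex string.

Key decimal bytes [205, 2, 20, 161, 236, 70, 190, 4, 3, 131] = cd 02 14 a1 ec 46 be 04 03 83 is 10 bytes > B = 7, so hash it first: H(key) = 8e 70, then zero-pad to 7 bytes: K' = 8e 70 00 00 00 00 00.
K' ⊕ ipad = b8 46 36 36 36 36 36.  K' ⊕ opad = d2 2c 5c 5c 5c 5c 5c.
Inner input = (K'⊕ipad) ∥ m = b8 46 36 36 36 36 36 ∥ 61 66 74 6e 72.
Inner hash: even-index sum = 558 mod 256 = 46; odd-index sum = 505 mod 256 = 249 → 2e f9.
Outer input = (K'⊕opad) ∥ inner = d2 2c 5c 5c 5c 5c 5c ∥ 2e f9.
Outer hash (tag): even-index sum = 735 mod 256 = 223; odd-index sum = 274 mod 256 = 18 → df 12.

df12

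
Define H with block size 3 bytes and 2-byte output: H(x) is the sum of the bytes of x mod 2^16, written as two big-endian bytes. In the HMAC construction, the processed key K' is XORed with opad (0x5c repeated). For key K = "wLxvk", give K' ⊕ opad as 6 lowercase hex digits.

Key "wLxvk" = 77 4c 78 76 6b is 5 bytes > B = 3, so hash it first: H(key) = 02 1c, then zero-pad to 3 bytes: K' = 02 1c 00.
XOR each byte with 0x5c: 02⊕5c=5e, 1c⊕5c=40, 00⊕5c=5c.

5e405c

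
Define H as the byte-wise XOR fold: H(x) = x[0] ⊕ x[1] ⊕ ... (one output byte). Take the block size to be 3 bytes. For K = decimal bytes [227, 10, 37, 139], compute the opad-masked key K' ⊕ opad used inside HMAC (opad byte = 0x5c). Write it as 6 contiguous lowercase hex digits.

Key decimal bytes [227, 10, 37, 139] = e3 0a 25 8b is 4 bytes > B = 3, so hash it first: H(key) = 47, then zero-pad to 3 bytes: K' = 47 00 00.
XOR each byte with 0x5c: 47⊕5c=1b, 00⊕5c=5c, 00⊕5c=5c.

1b5c5c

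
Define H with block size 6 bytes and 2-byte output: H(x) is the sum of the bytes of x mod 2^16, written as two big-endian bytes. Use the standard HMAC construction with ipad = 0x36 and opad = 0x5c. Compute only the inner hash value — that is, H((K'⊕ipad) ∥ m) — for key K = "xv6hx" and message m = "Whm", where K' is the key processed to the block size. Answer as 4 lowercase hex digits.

Key "xv6hx" = 78 76 36 68 78 is 5 bytes ≤ B = 6; zero-pad to 6 bytes: K' = 78 76 36 68 78 00.
K' ⊕ ipad = 4e 40 00 5e 4e 36.
Inner input = 4e 40 00 5e 4e 36 ∥ 57 68 6d.
Inner hash: sum = 78+64+0+94+78+54+87+104+109 = 668 → 02 9c.

029c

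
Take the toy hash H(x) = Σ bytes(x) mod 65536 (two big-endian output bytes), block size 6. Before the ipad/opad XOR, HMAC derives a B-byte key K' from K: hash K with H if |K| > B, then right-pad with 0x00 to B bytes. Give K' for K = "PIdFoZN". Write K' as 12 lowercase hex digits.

|K| = 7 > B = 6, so first hash the key.
H(K): sum = 80+73+100+70+111+90+78 = 602 → 02 5a.
Zero-pad H(K) = 02 5a to 6 bytes: K' = 02 5a 00 00 00 00.

025a00000000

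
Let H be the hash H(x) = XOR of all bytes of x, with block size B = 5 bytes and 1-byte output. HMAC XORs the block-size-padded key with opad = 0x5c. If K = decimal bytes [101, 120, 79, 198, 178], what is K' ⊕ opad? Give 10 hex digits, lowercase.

3924139aee

Key decimal bytes [101, 120, 79, 198, 178] = 65 78 4f c6 b2 is exactly B = 5 bytes: K' = 65 78 4f c6 b2.
XOR each byte with 0x5c: 65⊕5c=39, 78⊕5c=24, 4f⊕5c=13, c6⊕5c=9a, b2⊕5c=ee.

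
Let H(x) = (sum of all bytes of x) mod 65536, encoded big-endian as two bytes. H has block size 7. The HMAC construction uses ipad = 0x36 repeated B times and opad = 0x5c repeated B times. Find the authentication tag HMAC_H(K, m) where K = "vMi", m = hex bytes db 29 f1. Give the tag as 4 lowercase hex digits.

Key "vMi" = 76 4d 69 is 3 bytes ≤ B = 7; zero-pad to 7 bytes: K' = 76 4d 69 00 00 00 00.
K' ⊕ ipad = 40 7b 5f 36 36 36 36.  K' ⊕ opad = 2a 11 35 5c 5c 5c 5c.
Inner input = (K'⊕ipad) ∥ m = 40 7b 5f 36 36 36 36 ∥ db 29 f1.
Inner hash: sum = 64+123+95+54+54+54+54+219+41+241 = 999 → 03 e7.
Outer input = (K'⊕opad) ∥ inner = 2a 11 35 5c 5c 5c 5c ∥ 03 e7.
Outer hash (tag): sum = 42+17+53+92+92+92+92+3+231 = 714 → 02 ca.

02ca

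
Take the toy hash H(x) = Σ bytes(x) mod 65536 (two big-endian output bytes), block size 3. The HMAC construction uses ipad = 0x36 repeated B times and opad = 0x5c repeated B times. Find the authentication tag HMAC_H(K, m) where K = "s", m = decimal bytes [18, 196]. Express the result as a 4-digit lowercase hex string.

Key "s" = 73 is 1 byte ≤ B = 3; zero-pad to 3 bytes: K' = 73 00 00.
K' ⊕ ipad = 45 36 36.  K' ⊕ opad = 2f 5c 5c.
Inner input = (K'⊕ipad) ∥ m = 45 36 36 ∥ 12 c4.
Inner hash: sum = 69+54+54+18+196 = 391 → 01 87.
Outer input = (K'⊕opad) ∥ inner = 2f 5c 5c ∥ 01 87.
Outer hash (tag): sum = 47+92+92+1+135 = 367 → 01 6f.

016f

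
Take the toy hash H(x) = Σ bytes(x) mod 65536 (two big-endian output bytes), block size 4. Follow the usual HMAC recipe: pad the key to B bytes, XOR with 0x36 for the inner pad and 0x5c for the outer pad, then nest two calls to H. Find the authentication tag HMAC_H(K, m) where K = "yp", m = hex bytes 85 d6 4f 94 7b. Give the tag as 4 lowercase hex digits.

Key "yp" = 79 70 is 2 bytes ≤ B = 4; zero-pad to 4 bytes: K' = 79 70 00 00.
K' ⊕ ipad = 4f 46 36 36.  K' ⊕ opad = 25 2c 5c 5c.
Inner input = (K'⊕ipad) ∥ m = 4f 46 36 36 ∥ 85 d6 4f 94 7b.
Inner hash: sum = 79+70+54+54+133+214+79+148+123 = 954 → 03 ba.
Outer input = (K'⊕opad) ∥ inner = 25 2c 5c 5c ∥ 03 ba.
Outer hash (tag): sum = 37+44+92+92+3+186 = 454 → 01 c6.

01c6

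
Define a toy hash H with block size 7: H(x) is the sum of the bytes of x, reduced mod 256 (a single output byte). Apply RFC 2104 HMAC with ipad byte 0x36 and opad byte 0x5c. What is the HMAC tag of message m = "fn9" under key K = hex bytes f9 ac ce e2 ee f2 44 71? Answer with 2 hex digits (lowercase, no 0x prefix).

0b

Key hex bytes f9 ac ce e2 ee f2 44 71 is 8 bytes > B = 7, so hash it first: H(key) = ea, then zero-pad to 7 bytes: K' = ea 00 00 00 00 00 00.
K' ⊕ ipad = dc 36 36 36 36 36 36.  K' ⊕ opad = b6 5c 5c 5c 5c 5c 5c.
Inner input = (K'⊕ipad) ∥ m = dc 36 36 36 36 36 36 ∥ 66 6e 39.
Inner hash: sum = 220+54+54+54+54+54+54+102+110+57 = 813; mod 256 = 45 → 2d.
Outer input = (K'⊕opad) ∥ inner = b6 5c 5c 5c 5c 5c 5c ∥ 2d.
Outer hash (tag): sum = 182+92+92+92+92+92+92+45 = 779; mod 256 = 11 → 0b.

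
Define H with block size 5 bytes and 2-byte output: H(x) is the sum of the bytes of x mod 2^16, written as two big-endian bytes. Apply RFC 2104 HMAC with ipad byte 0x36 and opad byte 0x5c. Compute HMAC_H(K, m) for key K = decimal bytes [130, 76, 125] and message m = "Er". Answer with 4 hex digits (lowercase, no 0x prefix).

0265

Key decimal bytes [130, 76, 125] = 82 4c 7d is 3 bytes ≤ B = 5; zero-pad to 5 bytes: K' = 82 4c 7d 00 00.
K' ⊕ ipad = b4 7a 4b 36 36.  K' ⊕ opad = de 10 21 5c 5c.
Inner input = (K'⊕ipad) ∥ m = b4 7a 4b 36 36 ∥ 45 72.
Inner hash: sum = 180+122+75+54+54+69+114 = 668 → 02 9c.
Outer input = (K'⊕opad) ∥ inner = de 10 21 5c 5c ∥ 02 9c.
Outer hash (tag): sum = 222+16+33+92+92+2+156 = 613 → 02 65.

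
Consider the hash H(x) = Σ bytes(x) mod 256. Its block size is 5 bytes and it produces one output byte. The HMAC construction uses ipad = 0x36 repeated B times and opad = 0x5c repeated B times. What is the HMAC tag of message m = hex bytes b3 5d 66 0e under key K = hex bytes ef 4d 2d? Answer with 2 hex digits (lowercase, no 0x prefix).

4c

Key hex bytes ef 4d 2d is 3 bytes ≤ B = 5; zero-pad to 5 bytes: K' = ef 4d 2d 00 00.
K' ⊕ ipad = d9 7b 1b 36 36.  K' ⊕ opad = b3 11 71 5c 5c.
Inner input = (K'⊕ipad) ∥ m = d9 7b 1b 36 36 ∥ b3 5d 66 0e.
Inner hash: sum = 217+123+27+54+54+179+93+102+14 = 863; mod 256 = 95 → 5f.
Outer input = (K'⊕opad) ∥ inner = b3 11 71 5c 5c ∥ 5f.
Outer hash (tag): sum = 179+17+113+92+92+95 = 588; mod 256 = 76 → 4c.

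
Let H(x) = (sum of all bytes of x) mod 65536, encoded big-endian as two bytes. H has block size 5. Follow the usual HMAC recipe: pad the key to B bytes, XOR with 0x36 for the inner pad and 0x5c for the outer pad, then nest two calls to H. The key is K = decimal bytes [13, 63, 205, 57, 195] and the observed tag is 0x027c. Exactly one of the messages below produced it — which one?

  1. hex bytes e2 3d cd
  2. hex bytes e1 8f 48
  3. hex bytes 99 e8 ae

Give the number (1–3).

1

Key decimal bytes [13, 63, 205, 57, 195] = 0d 3f cd 39 c3 is exactly B = 5 bytes: K' = 0d 3f cd 39 c3.
K' ⊕ ipad = 3b 09 fb 0f f5; K' ⊕ opad = 51 63 91 65 9f.
m1: inner = H(3b 09 fb 0f f5 e2 3d cd) = 04 2f; tag = H(51 63 91 65 9f 04 2f) = 027c ← matches
m2: inner = H(3b 09 fb 0f f5 e1 8f 48) = 03 fb; tag = H(51 63 91 65 9f 03 fb) = 0347
m3: inner = H(3b 09 fb 0f f5 99 e8 ae) = 04 72; tag = H(51 63 91 65 9f 04 72) = 02bf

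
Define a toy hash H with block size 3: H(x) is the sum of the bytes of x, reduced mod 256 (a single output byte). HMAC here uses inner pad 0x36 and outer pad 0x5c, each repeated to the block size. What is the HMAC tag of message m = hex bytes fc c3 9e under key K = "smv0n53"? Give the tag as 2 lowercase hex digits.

eb

Key "smv0n53" = 73 6d 76 30 6e 35 33 is 7 bytes > B = 3, so hash it first: H(key) = 5c, then zero-pad to 3 bytes: K' = 5c 00 00.
K' ⊕ ipad = 6a 36 36.  K' ⊕ opad = 00 5c 5c.
Inner input = (K'⊕ipad) ∥ m = 6a 36 36 ∥ fc c3 9e.
Inner hash: sum = 106+54+54+252+195+158 = 819; mod 256 = 51 → 33.
Outer input = (K'⊕opad) ∥ inner = 00 5c 5c ∥ 33.
Outer hash (tag): sum = 0+92+92+51 = 235 → eb.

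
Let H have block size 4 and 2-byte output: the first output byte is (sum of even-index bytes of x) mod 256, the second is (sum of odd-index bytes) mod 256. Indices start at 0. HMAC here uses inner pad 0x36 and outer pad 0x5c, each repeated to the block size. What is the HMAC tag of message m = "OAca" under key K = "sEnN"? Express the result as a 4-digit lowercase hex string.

b0b8

Key "sEnN" = 73 45 6e 4e is exactly B = 4 bytes: K' = 73 45 6e 4e.
K' ⊕ ipad = 45 73 58 78.  K' ⊕ opad = 2f 19 32 12.
Inner input = (K'⊕ipad) ∥ m = 45 73 58 78 ∥ 4f 41 63 61.
Inner hash: even-index sum = 335 mod 256 = 79; odd-index sum = 397 mod 256 = 141 → 4f 8d.
Outer input = (K'⊕opad) ∥ inner = 2f 19 32 12 ∥ 4f 8d.
Outer hash (tag): even-index sum = 176 mod 256 = 176; odd-index sum = 184 mod 256 = 184 → b0 b8.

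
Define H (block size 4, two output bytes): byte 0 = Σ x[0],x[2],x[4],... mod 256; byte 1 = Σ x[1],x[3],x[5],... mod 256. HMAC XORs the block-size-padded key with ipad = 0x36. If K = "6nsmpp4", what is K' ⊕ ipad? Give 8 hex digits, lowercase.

Key "6nsmpp4" = 36 6e 73 6d 70 70 34 is 7 bytes > B = 4, so hash it first: H(key) = 4d 4b, then zero-pad to 4 bytes: K' = 4d 4b 00 00.
XOR each byte with 0x36: 4d⊕36=7b, 4b⊕36=7d, 00⊕36=36, 00⊕36=36.

7b7d3636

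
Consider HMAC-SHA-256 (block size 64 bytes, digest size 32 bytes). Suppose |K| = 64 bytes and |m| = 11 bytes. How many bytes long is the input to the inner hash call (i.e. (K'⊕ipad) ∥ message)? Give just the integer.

75

Key is 64 ≤ 64 bytes, zero-padded: |K'| = 64.
Inner input = (K'⊕ipad) ∥ m → 64 + 11 = 75 bytes.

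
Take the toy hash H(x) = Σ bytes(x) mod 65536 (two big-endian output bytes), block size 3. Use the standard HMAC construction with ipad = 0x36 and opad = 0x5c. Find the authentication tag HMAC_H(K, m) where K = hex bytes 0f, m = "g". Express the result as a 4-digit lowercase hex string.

Key hex bytes 0f is 1 byte ≤ B = 3; zero-pad to 3 bytes: K' = 0f 00 00.
K' ⊕ ipad = 39 36 36.  K' ⊕ opad = 53 5c 5c.
Inner input = (K'⊕ipad) ∥ m = 39 36 36 ∥ 67.
Inner hash: sum = 57+54+54+103 = 268 → 01 0c.
Outer input = (K'⊕opad) ∥ inner = 53 5c 5c ∥ 01 0c.
Outer hash (tag): sum = 83+92+92+1+12 = 280 → 01 18.

0118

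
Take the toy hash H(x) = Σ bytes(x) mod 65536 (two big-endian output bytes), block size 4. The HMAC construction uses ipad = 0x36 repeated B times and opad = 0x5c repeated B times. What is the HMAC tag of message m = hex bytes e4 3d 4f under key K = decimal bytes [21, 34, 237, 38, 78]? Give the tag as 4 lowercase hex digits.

029c

Key decimal bytes [21, 34, 237, 38, 78] = 15 22 ed 26 4e is 5 bytes > B = 4, so hash it first: H(key) = 01 98, then zero-pad to 4 bytes: K' = 01 98 00 00.
K' ⊕ ipad = 37 ae 36 36.  K' ⊕ opad = 5d c4 5c 5c.
Inner input = (K'⊕ipad) ∥ m = 37 ae 36 36 ∥ e4 3d 4f.
Inner hash: sum = 55+174+54+54+228+61+79 = 705 → 02 c1.
Outer input = (K'⊕opad) ∥ inner = 5d c4 5c 5c ∥ 02 c1.
Outer hash (tag): sum = 93+196+92+92+2+193 = 668 → 02 9c.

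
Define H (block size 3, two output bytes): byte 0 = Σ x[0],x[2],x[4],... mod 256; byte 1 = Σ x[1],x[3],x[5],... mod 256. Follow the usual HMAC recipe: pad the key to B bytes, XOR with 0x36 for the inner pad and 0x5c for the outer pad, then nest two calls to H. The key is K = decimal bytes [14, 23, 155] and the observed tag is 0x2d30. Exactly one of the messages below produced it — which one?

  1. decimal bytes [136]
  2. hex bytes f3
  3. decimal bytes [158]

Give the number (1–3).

2

Key decimal bytes [14, 23, 155] = 0e 17 9b is exactly B = 3 bytes: K' = 0e 17 9b.
K' ⊕ ipad = 38 21 ad; K' ⊕ opad = 52 4b c7.
m1: inner = H(38 21 ad 88) = e5 a9; tag = H(52 4b c7 e5 a9) = c230
m2: inner = H(38 21 ad f3) = e5 14; tag = H(52 4b c7 e5 14) = 2d30 ← matches
m3: inner = H(38 21 ad 9e) = e5 bf; tag = H(52 4b c7 e5 bf) = d830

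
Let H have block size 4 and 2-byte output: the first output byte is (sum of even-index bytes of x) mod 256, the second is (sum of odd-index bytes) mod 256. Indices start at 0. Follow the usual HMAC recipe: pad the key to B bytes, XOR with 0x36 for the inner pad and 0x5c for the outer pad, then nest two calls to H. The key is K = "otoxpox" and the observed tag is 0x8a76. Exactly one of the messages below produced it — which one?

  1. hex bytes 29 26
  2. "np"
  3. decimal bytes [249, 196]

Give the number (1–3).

Key "otoxpox" = 6f 74 6f 78 70 6f 78 is 7 bytes > B = 4, so hash it first: H(key) = c6 5b, then zero-pad to 4 bytes: K' = c6 5b 00 00.
K' ⊕ ipad = f0 6d 36 36; K' ⊕ opad = 9a 07 5c 5c.
m1: inner = H(f0 6d 36 36 29 26) = 4f c9; tag = H(9a 07 5c 5c 4f c9) = 452c
m2: inner = H(f0 6d 36 36 6e 70) = 94 13; tag = H(9a 07 5c 5c 94 13) = 8a76 ← matches
m3: inner = H(f0 6d 36 36 f9 c4) = 1f 67; tag = H(9a 07 5c 5c 1f 67) = 15ca

2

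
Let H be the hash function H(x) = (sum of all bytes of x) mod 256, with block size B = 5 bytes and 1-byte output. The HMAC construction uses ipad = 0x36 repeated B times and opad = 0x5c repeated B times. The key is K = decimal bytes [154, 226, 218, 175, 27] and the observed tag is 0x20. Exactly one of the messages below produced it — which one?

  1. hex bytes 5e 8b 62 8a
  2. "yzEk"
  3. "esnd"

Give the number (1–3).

3

Key decimal bytes [154, 226, 218, 175, 27] = 9a e2 da af 1b is exactly B = 5 bytes: K' = 9a e2 da af 1b.
K' ⊕ ipad = ac d4 ec 99 2d; K' ⊕ opad = c6 be 86 f3 47.
m1: inner = H(ac d4 ec 99 2d 5e 8b 62 8a) = 07; tag = H(c6 be 86 f3 47 07) = 4b
m2: inner = H(ac d4 ec 99 2d 79 7a 45 6b) = d5; tag = H(c6 be 86 f3 47 d5) = 19
m3: inner = H(ac d4 ec 99 2d 65 73 6e 64) = dc; tag = H(c6 be 86 f3 47 dc) = 20 ← matches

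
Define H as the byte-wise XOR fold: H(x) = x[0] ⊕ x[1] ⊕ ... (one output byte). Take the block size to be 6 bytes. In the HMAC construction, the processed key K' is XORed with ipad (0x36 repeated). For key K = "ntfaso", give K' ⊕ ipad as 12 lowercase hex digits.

584250574559

Key "ntfaso" = 6e 74 66 61 73 6f is exactly B = 6 bytes: K' = 6e 74 66 61 73 6f.
XOR each byte with 0x36: 6e⊕36=58, 74⊕36=42, 66⊕36=50, 61⊕36=57, 73⊕36=45, 6f⊕36=59.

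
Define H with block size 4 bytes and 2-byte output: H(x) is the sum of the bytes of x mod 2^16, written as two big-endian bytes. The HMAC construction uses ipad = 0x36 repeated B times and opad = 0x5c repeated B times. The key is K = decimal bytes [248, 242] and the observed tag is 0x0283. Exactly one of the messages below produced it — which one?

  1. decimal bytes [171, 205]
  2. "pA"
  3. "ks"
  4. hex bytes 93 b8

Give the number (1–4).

Key decimal bytes [248, 242] = f8 f2 is 2 bytes ≤ B = 4; zero-pad to 4 bytes: K' = f8 f2 00 00.
K' ⊕ ipad = ce c4 36 36; K' ⊕ opad = a4 ae 5c 5c.
m1: inner = H(ce c4 36 36 ab cd) = 03 76; tag = H(a4 ae 5c 5c 03 76) = 0283 ← matches
m2: inner = H(ce c4 36 36 70 41) = 02 af; tag = H(a4 ae 5c 5c 02 af) = 02bb
m3: inner = H(ce c4 36 36 6b 73) = 02 dc; tag = H(a4 ae 5c 5c 02 dc) = 02e8
m4: inner = H(ce c4 36 36 93 b8) = 03 49; tag = H(a4 ae 5c 5c 03 49) = 0256

1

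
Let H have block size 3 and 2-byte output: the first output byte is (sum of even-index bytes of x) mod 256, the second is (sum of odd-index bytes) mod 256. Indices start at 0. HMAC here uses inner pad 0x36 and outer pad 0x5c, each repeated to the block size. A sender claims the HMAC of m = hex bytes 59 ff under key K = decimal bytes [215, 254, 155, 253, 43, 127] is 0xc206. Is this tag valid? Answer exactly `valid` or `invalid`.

valid

Key decimal bytes [215, 254, 155, 253, 43, 127] = d7 fe 9b fd 2b 7f is 6 bytes > B = 3, so hash it first: H(key) = 9d 7a, then zero-pad to 3 bytes: K' = 9d 7a 00.
K' ⊕ ipad = ab 4c 36; K' ⊕ opad = c1 26 5c.
Inner hash: even-index sum = 480 mod 256 = 224; odd-index sum = 165 mod 256 = 165 → e0 a5.
Outer hash (recomputed tag): even-index sum = 450 mod 256 = 194; odd-index sum = 262 mod 256 = 6 → c2 06.
Recomputed tag = c206; claimed = c206 → match.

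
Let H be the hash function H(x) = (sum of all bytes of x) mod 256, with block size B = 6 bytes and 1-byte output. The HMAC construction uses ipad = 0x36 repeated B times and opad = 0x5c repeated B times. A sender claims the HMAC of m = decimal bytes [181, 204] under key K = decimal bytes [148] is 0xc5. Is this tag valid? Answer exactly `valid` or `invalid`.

valid

Key decimal bytes [148] = 94 is 1 byte ≤ B = 6; zero-pad to 6 bytes: K' = 94 00 00 00 00 00.
K' ⊕ ipad = a2 36 36 36 36 36; K' ⊕ opad = c8 5c 5c 5c 5c 5c.
Inner hash: sum = 162+54+54+54+54+54+181+204 = 817; mod 256 = 49 → 31.
Outer hash (recomputed tag): sum = 200+92+92+92+92+92+49 = 709; mod 256 = 197 → c5.
Recomputed tag = c5; claimed = c5 → match.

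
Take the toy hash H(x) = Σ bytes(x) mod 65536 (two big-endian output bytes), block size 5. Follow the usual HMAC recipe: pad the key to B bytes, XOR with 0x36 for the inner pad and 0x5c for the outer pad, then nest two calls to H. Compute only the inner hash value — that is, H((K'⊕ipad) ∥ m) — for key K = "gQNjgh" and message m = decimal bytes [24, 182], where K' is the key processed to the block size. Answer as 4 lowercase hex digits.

Key "gQNjgh" = 67 51 4e 6a 67 68 is 6 bytes > B = 5, so hash it first: H(key) = 02 3f, then zero-pad to 5 bytes: K' = 02 3f 00 00 00.
K' ⊕ ipad = 34 09 36 36 36.
Inner input = 34 09 36 36 36 ∥ 18 b6.
Inner hash: sum = 52+9+54+54+54+24+182 = 429 → 01 ad.

01ad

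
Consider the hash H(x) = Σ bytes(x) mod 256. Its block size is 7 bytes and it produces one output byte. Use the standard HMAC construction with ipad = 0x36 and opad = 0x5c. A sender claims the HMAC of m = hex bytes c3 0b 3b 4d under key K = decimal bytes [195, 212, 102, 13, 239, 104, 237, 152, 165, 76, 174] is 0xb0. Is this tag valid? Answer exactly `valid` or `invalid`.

invalid

Key decimal bytes [195, 212, 102, 13, 239, 104, 237, 152, 165, 76, 174] = c3 d4 66 0d ef 68 ed 98 a5 4c ae is 11 bytes > B = 7, so hash it first: H(key) = 85, then zero-pad to 7 bytes: K' = 85 00 00 00 00 00 00.
K' ⊕ ipad = b3 36 36 36 36 36 36; K' ⊕ opad = d9 5c 5c 5c 5c 5c 5c.
Inner hash: sum = 179+54+54+54+54+54+54+195+11+59+77 = 845; mod 256 = 77 → 4d.
Outer hash (recomputed tag): sum = 217+92+92+92+92+92+92+77 = 846; mod 256 = 78 → 4e.
Recomputed tag = 4e; claimed = b0 → mismatch.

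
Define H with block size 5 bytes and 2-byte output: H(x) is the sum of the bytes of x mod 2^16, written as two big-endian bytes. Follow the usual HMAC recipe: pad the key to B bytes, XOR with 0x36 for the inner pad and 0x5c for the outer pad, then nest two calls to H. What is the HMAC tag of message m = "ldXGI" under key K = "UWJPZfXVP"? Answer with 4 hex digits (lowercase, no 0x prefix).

Key "UWJPZfXVP" = 55 57 4a 50 5a 66 58 56 50 is 9 bytes > B = 5, so hash it first: H(key) = 03 04, then zero-pad to 5 bytes: K' = 03 04 00 00 00.
K' ⊕ ipad = 35 32 36 36 36.  K' ⊕ opad = 5f 58 5c 5c 5c.
Inner input = (K'⊕ipad) ∥ m = 35 32 36 36 36 ∥ 6c 64 58 47 49.
Inner hash: sum = 53+50+54+54+54+108+100+88+71+73 = 705 → 02 c1.
Outer input = (K'⊕opad) ∥ inner = 5f 58 5c 5c 5c ∥ 02 c1.
Outer hash (tag): sum = 95+88+92+92+92+2+193 = 654 → 02 8e.

028e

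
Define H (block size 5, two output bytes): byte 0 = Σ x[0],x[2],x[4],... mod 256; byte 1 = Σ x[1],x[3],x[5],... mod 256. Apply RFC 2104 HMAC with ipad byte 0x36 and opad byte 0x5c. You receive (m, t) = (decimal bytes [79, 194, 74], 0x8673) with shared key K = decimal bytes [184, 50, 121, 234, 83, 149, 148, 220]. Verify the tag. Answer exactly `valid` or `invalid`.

Key decimal bytes [184, 50, 121, 234, 83, 149, 148, 220] = b8 32 79 ea 53 95 94 dc is 8 bytes > B = 5, so hash it first: H(key) = 18 8d, then zero-pad to 5 bytes: K' = 18 8d 00 00 00.
K' ⊕ ipad = 2e bb 36 36 36; K' ⊕ opad = 44 d1 5c 5c 5c.
Inner hash: even-index sum = 348 mod 256 = 92; odd-index sum = 394 mod 256 = 138 → 5c 8a.
Outer hash (recomputed tag): even-index sum = 390 mod 256 = 134; odd-index sum = 393 mod 256 = 137 → 86 89.
Recomputed tag = 8689; claimed = 8673 → mismatch.

invalid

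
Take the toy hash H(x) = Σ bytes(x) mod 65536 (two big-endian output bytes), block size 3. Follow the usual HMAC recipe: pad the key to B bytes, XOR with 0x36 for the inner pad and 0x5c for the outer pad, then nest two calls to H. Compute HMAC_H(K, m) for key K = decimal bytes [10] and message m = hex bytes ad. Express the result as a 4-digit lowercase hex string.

0164

Key decimal bytes [10] = 0a is 1 byte ≤ B = 3; zero-pad to 3 bytes: K' = 0a 00 00.
K' ⊕ ipad = 3c 36 36.  K' ⊕ opad = 56 5c 5c.
Inner input = (K'⊕ipad) ∥ m = 3c 36 36 ∥ ad.
Inner hash: sum = 60+54+54+173 = 341 → 01 55.
Outer input = (K'⊕opad) ∥ inner = 56 5c 5c ∥ 01 55.
Outer hash (tag): sum = 86+92+92+1+85 = 356 → 01 64.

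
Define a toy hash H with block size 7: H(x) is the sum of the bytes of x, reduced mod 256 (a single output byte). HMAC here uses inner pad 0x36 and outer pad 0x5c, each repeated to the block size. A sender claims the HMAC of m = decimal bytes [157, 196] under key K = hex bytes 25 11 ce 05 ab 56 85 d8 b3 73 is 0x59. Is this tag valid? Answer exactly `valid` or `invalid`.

Key hex bytes 25 11 ce 05 ab 56 85 d8 b3 73 is 10 bytes > B = 7, so hash it first: H(key) = 8d, then zero-pad to 7 bytes: K' = 8d 00 00 00 00 00 00.
K' ⊕ ipad = bb 36 36 36 36 36 36; K' ⊕ opad = d1 5c 5c 5c 5c 5c 5c.
Inner hash: sum = 187+54+54+54+54+54+54+157+196 = 864; mod 256 = 96 → 60.
Outer hash (recomputed tag): sum = 209+92+92+92+92+92+92+96 = 857; mod 256 = 89 → 59.
Recomputed tag = 59; claimed = 59 → match.

valid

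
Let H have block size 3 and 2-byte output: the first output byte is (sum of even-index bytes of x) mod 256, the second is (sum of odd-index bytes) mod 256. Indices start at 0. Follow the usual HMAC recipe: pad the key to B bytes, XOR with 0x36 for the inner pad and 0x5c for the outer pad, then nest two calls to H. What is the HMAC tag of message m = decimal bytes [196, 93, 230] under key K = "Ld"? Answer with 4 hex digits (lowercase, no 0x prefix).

6845

Key "Ld" = 4c 64 is 2 bytes ≤ B = 3; zero-pad to 3 bytes: K' = 4c 64 00.
K' ⊕ ipad = 7a 52 36.  K' ⊕ opad = 10 38 5c.
Inner input = (K'⊕ipad) ∥ m = 7a 52 36 ∥ c4 5d e6.
Inner hash: even-index sum = 269 mod 256 = 13; odd-index sum = 508 mod 256 = 252 → 0d fc.
Outer input = (K'⊕opad) ∥ inner = 10 38 5c ∥ 0d fc.
Outer hash (tag): even-index sum = 360 mod 256 = 104; odd-index sum = 69 mod 256 = 69 → 68 45.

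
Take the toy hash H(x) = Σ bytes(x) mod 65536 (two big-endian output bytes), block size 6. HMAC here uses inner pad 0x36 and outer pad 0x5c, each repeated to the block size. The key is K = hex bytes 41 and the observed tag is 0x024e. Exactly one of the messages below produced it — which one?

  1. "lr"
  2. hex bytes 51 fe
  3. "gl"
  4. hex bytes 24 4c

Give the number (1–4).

1

Key hex bytes 41 is 1 byte ≤ B = 6; zero-pad to 6 bytes: K' = 41 00 00 00 00 00.
K' ⊕ ipad = 77 36 36 36 36 36; K' ⊕ opad = 1d 5c 5c 5c 5c 5c.
m1: inner = H(77 36 36 36 36 36 6c 72) = 02 63; tag = H(1d 5c 5c 5c 5c 5c 02 63) = 024e ← matches
m2: inner = H(77 36 36 36 36 36 51 fe) = 02 d4; tag = H(1d 5c 5c 5c 5c 5c 02 d4) = 02bf
m3: inner = H(77 36 36 36 36 36 67 6c) = 02 58; tag = H(1d 5c 5c 5c 5c 5c 02 58) = 0243
m4: inner = H(77 36 36 36 36 36 24 4c) = 01 f5; tag = H(1d 5c 5c 5c 5c 5c 01 f5) = 02df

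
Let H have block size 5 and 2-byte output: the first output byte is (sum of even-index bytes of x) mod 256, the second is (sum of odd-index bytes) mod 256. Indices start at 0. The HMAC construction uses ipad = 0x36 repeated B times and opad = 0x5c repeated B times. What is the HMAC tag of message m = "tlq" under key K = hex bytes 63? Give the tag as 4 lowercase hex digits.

48e5

Key hex bytes 63 is 1 byte ≤ B = 5; zero-pad to 5 bytes: K' = 63 00 00 00 00.
K' ⊕ ipad = 55 36 36 36 36.  K' ⊕ opad = 3f 5c 5c 5c 5c.
Inner input = (K'⊕ipad) ∥ m = 55 36 36 36 36 ∥ 74 6c 71.
Inner hash: even-index sum = 301 mod 256 = 45; odd-index sum = 337 mod 256 = 81 → 2d 51.
Outer input = (K'⊕opad) ∥ inner = 3f 5c 5c 5c 5c ∥ 2d 51.
Outer hash (tag): even-index sum = 328 mod 256 = 72; odd-index sum = 229 mod 256 = 229 → 48 e5.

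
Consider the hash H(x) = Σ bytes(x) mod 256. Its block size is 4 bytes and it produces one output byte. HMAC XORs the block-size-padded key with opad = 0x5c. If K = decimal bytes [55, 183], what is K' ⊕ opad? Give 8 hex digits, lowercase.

Key decimal bytes [55, 183] = 37 b7 is 2 bytes ≤ B = 4; zero-pad to 4 bytes: K' = 37 b7 00 00.
XOR each byte with 0x5c: 37⊕5c=6b, b7⊕5c=eb, 00⊕5c=5c, 00⊕5c=5c.

6beb5c5c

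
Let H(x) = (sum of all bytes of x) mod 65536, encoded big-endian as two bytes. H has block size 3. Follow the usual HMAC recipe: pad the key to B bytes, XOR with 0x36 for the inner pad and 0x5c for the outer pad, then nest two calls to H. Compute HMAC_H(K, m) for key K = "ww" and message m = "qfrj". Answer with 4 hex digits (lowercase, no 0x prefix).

Key "ww" = 77 77 is 2 bytes ≤ B = 3; zero-pad to 3 bytes: K' = 77 77 00.
K' ⊕ ipad = 41 41 36.  K' ⊕ opad = 2b 2b 5c.
Inner input = (K'⊕ipad) ∥ m = 41 41 36 ∥ 71 66 72 6a.
Inner hash: sum = 65+65+54+113+102+114+106 = 619 → 02 6b.
Outer input = (K'⊕opad) ∥ inner = 2b 2b 5c ∥ 02 6b.
Outer hash (tag): sum = 43+43+92+2+107 = 287 → 01 1f.

011f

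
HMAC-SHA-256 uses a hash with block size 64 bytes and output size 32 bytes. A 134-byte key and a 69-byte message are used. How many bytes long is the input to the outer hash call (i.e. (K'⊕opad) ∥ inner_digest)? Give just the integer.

96

Key is 134 > 64 bytes, so it is hashed to 32 bytes then zero-padded to 64: |K'| = 64.
Outer input = (K'⊕opad) ∥ H(inner) → 64 + 32 = 96 bytes.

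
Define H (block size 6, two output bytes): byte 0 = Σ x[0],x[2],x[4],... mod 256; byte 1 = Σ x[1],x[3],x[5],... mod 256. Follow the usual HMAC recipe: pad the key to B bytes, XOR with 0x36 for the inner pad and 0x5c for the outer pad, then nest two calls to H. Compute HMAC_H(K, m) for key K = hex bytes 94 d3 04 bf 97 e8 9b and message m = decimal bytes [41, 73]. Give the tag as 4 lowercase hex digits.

Key hex bytes 94 d3 04 bf 97 e8 9b is 7 bytes > B = 6, so hash it first: H(key) = ca 7a, then zero-pad to 6 bytes: K' = ca 7a 00 00 00 00.
K' ⊕ ipad = fc 4c 36 36 36 36.  K' ⊕ opad = 96 26 5c 5c 5c 5c.
Inner input = (K'⊕ipad) ∥ m = fc 4c 36 36 36 36 ∥ 29 49.
Inner hash: even-index sum = 401 mod 256 = 145; odd-index sum = 257 mod 256 = 1 → 91 01.
Outer input = (K'⊕opad) ∥ inner = 96 26 5c 5c 5c 5c ∥ 91 01.
Outer hash (tag): even-index sum = 479 mod 256 = 223; odd-index sum = 223 mod 256 = 223 → df df.

dfdf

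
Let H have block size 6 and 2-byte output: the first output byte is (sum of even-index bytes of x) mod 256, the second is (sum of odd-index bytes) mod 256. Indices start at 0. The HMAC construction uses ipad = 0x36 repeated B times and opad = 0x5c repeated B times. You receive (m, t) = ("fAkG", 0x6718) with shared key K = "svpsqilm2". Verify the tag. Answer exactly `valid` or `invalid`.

valid

Key "svpsqilm2" = 73 76 70 73 71 69 6c 6d 32 is 9 bytes > B = 6, so hash it first: H(key) = f2 bf, then zero-pad to 6 bytes: K' = f2 bf 00 00 00 00.
K' ⊕ ipad = c4 89 36 36 36 36; K' ⊕ opad = ae e3 5c 5c 5c 5c.
Inner hash: even-index sum = 513 mod 256 = 1; odd-index sum = 381 mod 256 = 125 → 01 7d.
Outer hash (recomputed tag): even-index sum = 359 mod 256 = 103; odd-index sum = 536 mod 256 = 24 → 67 18.
Recomputed tag = 6718; claimed = 6718 → match.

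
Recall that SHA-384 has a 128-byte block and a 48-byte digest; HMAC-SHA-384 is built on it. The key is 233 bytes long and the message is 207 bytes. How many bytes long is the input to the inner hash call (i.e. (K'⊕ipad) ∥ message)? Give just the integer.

Key is 233 > 128 bytes, so it is hashed to 48 bytes then zero-padded to 128: |K'| = 128.
Inner input = (K'⊕ipad) ∥ m → 128 + 207 = 335 bytes.

335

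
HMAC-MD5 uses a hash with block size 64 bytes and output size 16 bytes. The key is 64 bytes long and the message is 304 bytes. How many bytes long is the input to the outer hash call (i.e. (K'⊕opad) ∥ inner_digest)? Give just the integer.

Key is 64 ≤ 64 bytes, zero-padded: |K'| = 64.
Outer input = (K'⊕opad) ∥ H(inner) → 64 + 16 = 80 bytes.

80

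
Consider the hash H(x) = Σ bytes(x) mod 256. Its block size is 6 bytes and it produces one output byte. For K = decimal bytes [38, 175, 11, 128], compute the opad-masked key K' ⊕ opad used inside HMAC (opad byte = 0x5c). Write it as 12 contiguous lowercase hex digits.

7af357dc5c5c

Key decimal bytes [38, 175, 11, 128] = 26 af 0b 80 is 4 bytes ≤ B = 6; zero-pad to 6 bytes: K' = 26 af 0b 80 00 00.
XOR each byte with 0x5c: 26⊕5c=7a, af⊕5c=f3, 0b⊕5c=57, 80⊕5c=dc, 00⊕5c=5c, 00⊕5c=5c.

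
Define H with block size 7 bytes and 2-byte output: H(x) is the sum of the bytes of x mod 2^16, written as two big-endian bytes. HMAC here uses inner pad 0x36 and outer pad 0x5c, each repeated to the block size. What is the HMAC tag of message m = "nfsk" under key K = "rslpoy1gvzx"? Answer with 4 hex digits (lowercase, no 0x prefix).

03ad

Key "rslpoy1gvzx" = 72 73 6c 70 6f 79 31 67 76 7a 78 is 11 bytes > B = 7, so hash it first: H(key) = 04 a9, then zero-pad to 7 bytes: K' = 04 a9 00 00 00 00 00.
K' ⊕ ipad = 32 9f 36 36 36 36 36.  K' ⊕ opad = 58 f5 5c 5c 5c 5c 5c.
Inner input = (K'⊕ipad) ∥ m = 32 9f 36 36 36 36 36 ∥ 6e 66 73 6b.
Inner hash: sum = 50+159+54+54+54+54+54+110+102+115+107 = 913 → 03 91.
Outer input = (K'⊕opad) ∥ inner = 58 f5 5c 5c 5c 5c 5c ∥ 03 91.
Outer hash (tag): sum = 88+245+92+92+92+92+92+3+145 = 941 → 03 ad.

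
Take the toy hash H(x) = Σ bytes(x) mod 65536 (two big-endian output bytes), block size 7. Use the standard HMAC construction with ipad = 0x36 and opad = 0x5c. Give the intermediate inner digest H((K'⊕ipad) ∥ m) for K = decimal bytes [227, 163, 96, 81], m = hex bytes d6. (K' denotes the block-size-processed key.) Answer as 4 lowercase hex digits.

Key decimal bytes [227, 163, 96, 81] = e3 a3 60 51 is 4 bytes ≤ B = 7; zero-pad to 7 bytes: K' = e3 a3 60 51 00 00 00.
K' ⊕ ipad = d5 95 56 67 36 36 36.
Inner input = d5 95 56 67 36 36 36 ∥ d6.
Inner hash: sum = 213+149+86+103+54+54+54+214 = 927 → 03 9f.

039f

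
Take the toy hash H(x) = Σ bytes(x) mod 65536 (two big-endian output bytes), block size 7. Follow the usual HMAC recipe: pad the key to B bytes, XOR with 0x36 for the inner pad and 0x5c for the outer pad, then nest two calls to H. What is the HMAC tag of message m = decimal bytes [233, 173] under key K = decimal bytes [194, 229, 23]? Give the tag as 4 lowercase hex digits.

Key decimal bytes [194, 229, 23] = c2 e5 17 is 3 bytes ≤ B = 7; zero-pad to 7 bytes: K' = c2 e5 17 00 00 00 00.
K' ⊕ ipad = f4 d3 21 36 36 36 36.  K' ⊕ opad = 9e b9 4b 5c 5c 5c 5c.
Inner input = (K'⊕ipad) ∥ m = f4 d3 21 36 36 36 36 ∥ e9 ad.
Inner hash: sum = 244+211+33+54+54+54+54+233+173 = 1110 → 04 56.
Outer input = (K'⊕opad) ∥ inner = 9e b9 4b 5c 5c 5c 5c ∥ 04 56.
Outer hash (tag): sum = 158+185+75+92+92+92+92+4+86 = 876 → 03 6c.

036c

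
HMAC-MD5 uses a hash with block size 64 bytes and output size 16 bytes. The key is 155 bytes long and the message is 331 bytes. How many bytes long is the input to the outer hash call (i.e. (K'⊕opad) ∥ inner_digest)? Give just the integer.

80

Key is 155 > 64 bytes, so it is hashed to 16 bytes then zero-padded to 64: |K'| = 64.
Outer input = (K'⊕opad) ∥ H(inner) → 64 + 16 = 80 bytes.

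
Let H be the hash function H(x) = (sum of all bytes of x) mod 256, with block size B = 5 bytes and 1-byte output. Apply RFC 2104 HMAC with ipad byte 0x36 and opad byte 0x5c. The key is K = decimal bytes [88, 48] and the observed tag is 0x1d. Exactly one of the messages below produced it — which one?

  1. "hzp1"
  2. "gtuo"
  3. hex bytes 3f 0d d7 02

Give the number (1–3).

Key decimal bytes [88, 48] = 58 30 is 2 bytes ≤ B = 5; zero-pad to 5 bytes: K' = 58 30 00 00 00.
K' ⊕ ipad = 6e 06 36 36 36; K' ⊕ opad = 04 6c 5c 5c 5c.
m1: inner = H(6e 06 36 36 36 68 7a 70 31) = 99; tag = H(04 6c 5c 5c 5c 99) = 1d ← matches
m2: inner = H(6e 06 36 36 36 67 74 75 6f) = d5; tag = H(04 6c 5c 5c 5c d5) = 59
m3: inner = H(6e 06 36 36 36 3f 0d d7 02) = 3b; tag = H(04 6c 5c 5c 5c 3b) = bf

1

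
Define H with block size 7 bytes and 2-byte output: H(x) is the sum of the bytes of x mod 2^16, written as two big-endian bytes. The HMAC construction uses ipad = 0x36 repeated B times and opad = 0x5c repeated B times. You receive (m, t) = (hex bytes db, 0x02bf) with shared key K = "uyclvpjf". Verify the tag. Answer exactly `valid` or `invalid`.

Key "uyclvpjf" = 75 79 63 6c 76 70 6a 66 is 8 bytes > B = 7, so hash it first: H(key) = 03 73, then zero-pad to 7 bytes: K' = 03 73 00 00 00 00 00.
K' ⊕ ipad = 35 45 36 36 36 36 36; K' ⊕ opad = 5f 2f 5c 5c 5c 5c 5c.
Inner hash: sum = 53+69+54+54+54+54+54+219 = 611 → 02 63.
Outer hash (recomputed tag): sum = 95+47+92+92+92+92+92+2+99 = 703 → 02 bf.
Recomputed tag = 02bf; claimed = 02bf → match.

valid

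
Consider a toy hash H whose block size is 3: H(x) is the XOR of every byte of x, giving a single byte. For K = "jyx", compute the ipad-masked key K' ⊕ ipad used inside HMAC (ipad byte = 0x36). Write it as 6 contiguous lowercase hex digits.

5c4f4e

Key "jyx" = 6a 79 78 is exactly B = 3 bytes: K' = 6a 79 78.
XOR each byte with 0x36: 6a⊕36=5c, 79⊕36=4f, 78⊕36=4e.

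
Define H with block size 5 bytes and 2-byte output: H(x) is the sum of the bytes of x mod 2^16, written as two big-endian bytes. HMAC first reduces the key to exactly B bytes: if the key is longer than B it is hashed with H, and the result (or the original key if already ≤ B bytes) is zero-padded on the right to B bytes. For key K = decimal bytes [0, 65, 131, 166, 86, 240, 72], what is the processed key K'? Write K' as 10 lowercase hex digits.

|K| = 7 > B = 5, so first hash the key.
H(K): sum = 0+65+131+166+86+240+72 = 760 → 02 f8.
Zero-pad H(K) = 02 f8 to 5 bytes: K' = 02 f8 00 00 00.

02f8000000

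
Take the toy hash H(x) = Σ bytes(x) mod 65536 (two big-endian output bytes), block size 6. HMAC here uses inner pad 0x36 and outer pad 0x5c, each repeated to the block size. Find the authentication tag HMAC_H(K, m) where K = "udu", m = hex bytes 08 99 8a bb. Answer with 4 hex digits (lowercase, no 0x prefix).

0201

Key "udu" = 75 64 75 is 3 bytes ≤ B = 6; zero-pad to 6 bytes: K' = 75 64 75 00 00 00.
K' ⊕ ipad = 43 52 43 36 36 36.  K' ⊕ opad = 29 38 29 5c 5c 5c.
Inner input = (K'⊕ipad) ∥ m = 43 52 43 36 36 36 ∥ 08 99 8a bb.
Inner hash: sum = 67+82+67+54+54+54+8+153+138+187 = 864 → 03 60.
Outer input = (K'⊕opad) ∥ inner = 29 38 29 5c 5c 5c ∥ 03 60.
Outer hash (tag): sum = 41+56+41+92+92+92+3+96 = 513 → 02 01.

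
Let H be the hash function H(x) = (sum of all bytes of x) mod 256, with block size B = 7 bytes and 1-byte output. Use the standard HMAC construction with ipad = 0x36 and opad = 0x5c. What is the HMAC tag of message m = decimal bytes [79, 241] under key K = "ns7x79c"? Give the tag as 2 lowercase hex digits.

90

Key "ns7x79c" = 6e 73 37 78 37 39 63 is exactly B = 7 bytes: K' = 6e 73 37 78 37 39 63.
K' ⊕ ipad = 58 45 01 4e 01 0f 55.  K' ⊕ opad = 32 2f 6b 24 6b 65 3f.
Inner input = (K'⊕ipad) ∥ m = 58 45 01 4e 01 0f 55 ∥ 4f f1.
Inner hash: sum = 88+69+1+78+1+15+85+79+241 = 657; mod 256 = 145 → 91.
Outer input = (K'⊕opad) ∥ inner = 32 2f 6b 24 6b 65 3f ∥ 91.
Outer hash (tag): sum = 50+47+107+36+107+101+63+145 = 656; mod 256 = 144 → 90.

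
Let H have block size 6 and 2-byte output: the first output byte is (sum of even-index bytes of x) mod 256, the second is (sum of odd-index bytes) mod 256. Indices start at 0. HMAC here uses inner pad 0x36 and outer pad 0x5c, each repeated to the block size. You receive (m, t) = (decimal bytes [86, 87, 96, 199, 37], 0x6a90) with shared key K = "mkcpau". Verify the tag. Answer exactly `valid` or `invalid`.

Key "mkcpau" = 6d 6b 63 70 61 75 is exactly B = 6 bytes: K' = 6d 6b 63 70 61 75.
K' ⊕ ipad = 5b 5d 55 46 57 43; K' ⊕ opad = 31 37 3f 2c 3d 29.
Inner hash: even-index sum = 482 mod 256 = 226; odd-index sum = 516 mod 256 = 4 → e2 04.
Outer hash (recomputed tag): even-index sum = 399 mod 256 = 143; odd-index sum = 144 mod 256 = 144 → 8f 90.
Recomputed tag = 8f90; claimed = 6a90 → mismatch.

invalid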